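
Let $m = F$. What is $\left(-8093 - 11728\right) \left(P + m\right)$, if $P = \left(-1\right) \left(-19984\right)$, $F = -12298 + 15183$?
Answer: $-453286449$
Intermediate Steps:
$F = 2885$
$P = 19984$
$m = 2885$
$\left(-8093 - 11728\right) \left(P + m\right) = \left(-8093 - 11728\right) \left(19984 + 2885\right) = \left(-19821\right) 22869 = -453286449$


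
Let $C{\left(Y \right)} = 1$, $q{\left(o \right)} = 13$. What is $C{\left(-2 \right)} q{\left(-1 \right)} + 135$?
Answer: $148$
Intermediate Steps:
$C{\left(-2 \right)} q{\left(-1 \right)} + 135 = 1 \cdot 13 + 135 = 13 + 135 = 148$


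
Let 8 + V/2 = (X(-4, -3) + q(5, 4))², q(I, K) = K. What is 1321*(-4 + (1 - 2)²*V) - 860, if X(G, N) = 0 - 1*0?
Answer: 14992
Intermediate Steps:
X(G, N) = 0 (X(G, N) = 0 + 0 = 0)
V = 16 (V = -16 + 2*(0 + 4)² = -16 + 2*4² = -16 + 2*16 = -16 + 32 = 16)
1321*(-4 + (1 - 2)²*V) - 860 = 1321*(-4 + (1 - 2)²*16) - 860 = 1321*(-4 + (-1)²*16) - 860 = 1321*(-4 + 1*16) - 860 = 1321*(-4 + 16) - 860 = 1321*12 - 860 = 15852 - 860 = 14992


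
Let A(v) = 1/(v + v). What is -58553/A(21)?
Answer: -2459226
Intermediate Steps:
A(v) = 1/(2*v)
-58553/A(21) = -58553/((1/2)/21) = -58553/((1/2)*(1/21)) = -58553/1/42 = -58553*42 = -2459226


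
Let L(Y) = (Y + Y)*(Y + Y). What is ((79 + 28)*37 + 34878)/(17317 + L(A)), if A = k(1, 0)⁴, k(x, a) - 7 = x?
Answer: 38837/67126181 ≈ 0.00057857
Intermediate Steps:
k(x, a) = 7 + x
A = 4096 (A = (7 + 1)⁴ = 8⁴ = 4096)
L(Y) = 4*Y² (L(Y) = (2*Y)*(2*Y) = 4*Y²)
((79 + 28)*37 + 34878)/(17317 + L(A)) = ((79 + 28)*37 + 34878)/(17317 + 4*4096²) = (107*37 + 34878)/(17317 + 4*16777216) = (3959 + 34878)/(17317 + 67108864) = 38837/67126181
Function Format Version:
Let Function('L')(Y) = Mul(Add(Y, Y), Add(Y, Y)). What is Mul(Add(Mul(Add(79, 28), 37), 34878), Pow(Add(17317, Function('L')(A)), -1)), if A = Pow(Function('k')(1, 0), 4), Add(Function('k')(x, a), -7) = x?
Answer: Rational(38837, 67126181) ≈ 0.00057857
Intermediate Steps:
Function('k')(x, a) = Add(7, x)
A = 4096 (A = Pow(Add(7, 1), 4) = Pow(8, 4) = 4096)
Function('L')(Y) = Mul(4, Pow(Y, 2)) (Function('L')(Y) = Mul(Mul(2, Y), Mul(2, Y)) = Mul(4, Pow(Y, 2)))
Mul(Add(Mul(Add(79, 28), 37), 34878), Pow(Add(17317, Function('L')(A)), -1)) = Mul(Add(Mul(Add(79, 28), 37), 34878), Pow(Add(17317, Mul(4, Pow(4096, 2))), -1)) = Mul(Add(Mul(107, 37), 34878), Pow(Add(17317, Mul(4, 16777216)), -1)) = Mul(Add(3959, 34878), Pow(Add(17317, 67108864), -1)) = Mul(38837, Pow(67126181, -1)) = Mul(38837, Rational(1, 67126181)) = Rational(38837, 67126181)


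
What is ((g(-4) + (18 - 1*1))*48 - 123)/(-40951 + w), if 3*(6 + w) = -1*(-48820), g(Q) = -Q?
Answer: -2655/74051 ≈ -0.035854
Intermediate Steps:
w = 48802/3 (w = -6 + (-1*(-48820))/3 = -6 + (⅓)*48820 = -6 + 48820/3 = 48802/3 ≈ 16267.)
((g(-4) + (18 - 1*1))*48 - 123)/(-40951 + w) = ((-1*(-4) + (18 - 1*1))*48 - 123)/(-40951 + 48802/3) = ((4 + (18 - 1))*48 - 123)/(-74051/3) = ((4 + 17)*48 - 123)*(-3/74051) = (21*48 - 123)*(-3/74051) = (1008 - 123)*(-3/74051) = 885*(-3/74051) = -2655/74051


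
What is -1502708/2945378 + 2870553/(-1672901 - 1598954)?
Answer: -6685753168687/4818424868095 ≈ -1.3875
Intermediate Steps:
-1502708/2945378 + 2870553/(-1672901 - 1598954) = -1502708*1/2945378 + 2870553/(-3271855) = -751354/1472689 + 2870553*(-1/3271855) = -751354/1472689 - 2870553/3271855 = -6685753168687/4818424868095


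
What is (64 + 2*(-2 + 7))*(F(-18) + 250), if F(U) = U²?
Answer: 42476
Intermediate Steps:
(64 + 2*(-2 + 7))*(F(-18) + 250) = (64 + 2*(-2 + 7))*((-18)² + 250) = (64 + 2*5)*(324 + 250) = (64 + 10)*574 = 74*574 = 42476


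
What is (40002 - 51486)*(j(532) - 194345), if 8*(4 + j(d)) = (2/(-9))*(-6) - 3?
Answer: 4463812617/2 ≈ 2.2319e+9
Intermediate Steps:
j(d) = -101/24 (j(d) = -4 + ((2/(-9))*(-6) - 3)/8 = -4 + ((2*(-⅑))*(-6) - 3)/8 = -4 + (-2/9*(-6) - 3)/8 = -4 + (4/3 - 3)/8 = -4 + (⅛)*(-5/3) = -4 - 5/24 = -101/24)
(40002 - 51486)*(j(532) - 194345) = (40002 - 51486)*(-101/24 - 194345) = -11484*(-4664381/24) = 4463812617/2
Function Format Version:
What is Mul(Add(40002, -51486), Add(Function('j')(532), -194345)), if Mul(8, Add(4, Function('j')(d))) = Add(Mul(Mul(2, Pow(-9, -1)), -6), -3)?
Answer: Rational(4463812617, 2) ≈ 2.2319e+9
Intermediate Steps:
Function('j')(d) = Rational(-101, 24) (Function('j')(d) = Add(-4, Mul(Rational(1, 8), Add(Mul(Mul(2, Pow(-9, -1)), -6), -3))) = Add(-4, Mul(Rational(1, 8), Add(Mul(Mul(2, Rational(-1, 9)), -6), -3))) = Add(-4, Mul(Rational(1, 8), Add(Mul(Rational(-2, 9), -6), -3))) = Add(-4, Mul(Rational(1, 8), Add(Rational(4, 3), -3))) = Add(-4, Mul(Rational(1, 8), Rational(-5, 3))) = Add(-4, Rational(-5, 24)) = Rational(-101, 24))
Mul(Add(40002, -51486), Add(Function('j')(532), -194345)) = Mul(Add(40002, -51486), Add(Rational(-101, 24), -194345)) = Mul(-11484, Rational(-4664381, 24)) = Rational(4463812617, 2)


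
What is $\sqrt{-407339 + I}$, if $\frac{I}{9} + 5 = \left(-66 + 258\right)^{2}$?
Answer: $2 i \sqrt{18902} \approx 274.97 i$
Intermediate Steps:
$I = 331731$ ($I = -45 + 9 \left(-66 + 258\right)^{2} = -45 + 9 \cdot 192^{2} = -45 + 9 \cdot 36864 = -45 + 331776 = 331731$)
$\sqrt{-407339 + I} = \sqrt{-407339 + 331731} = \sqrt{-75608} = 2 i \sqrt{18902}$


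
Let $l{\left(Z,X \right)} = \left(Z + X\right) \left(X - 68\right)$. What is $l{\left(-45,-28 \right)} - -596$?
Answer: $7604$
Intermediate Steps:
$l{\left(Z,X \right)} = \left(-68 + X\right) \left(X + Z\right)$ ($l{\left(Z,X \right)} = \left(X + Z\right) \left(-68 + X\right) = \left(-68 + X\right) \left(X + Z\right)$)
$l{\left(-45,-28 \right)} - -596 = \left(\left(-28\right)^{2} - -1904 - -3060 - -1260\right) - -596 = \left(784 + 1904 + 3060 + 1260\right) + 596 = 7008 + 596 = 7604$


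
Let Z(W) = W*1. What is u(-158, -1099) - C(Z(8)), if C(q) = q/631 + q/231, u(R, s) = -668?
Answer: -97375244/145761 ≈ -668.05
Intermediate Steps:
Z(W) = W
C(q) = 862*q/145761 (C(q) = q*(1/631) + q*(1/231) = q/631 + q/231 = 862*q/145761)
u(-158, -1099) - C(Z(8)) = -668 - 862*8/145761 = -668 - 1*6896/145761 = -668 - 6896/145761 = -97375244/145761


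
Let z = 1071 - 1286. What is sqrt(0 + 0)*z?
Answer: 0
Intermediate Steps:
z = -215
sqrt(0 + 0)*z = sqrt(0 + 0)*(-215) = sqrt(0)*(-215) = 0*(-215) = 0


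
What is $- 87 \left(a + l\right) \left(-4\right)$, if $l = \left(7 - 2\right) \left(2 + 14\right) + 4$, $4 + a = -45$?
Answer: $12180$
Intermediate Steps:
$a = -49$ ($a = -4 - 45 = -49$)
$l = 84$ ($l = 5 \cdot 16 + 4 = 80 + 4 = 84$)
$- 87 \left(a + l\right) \left(-4\right) = - 87 \left(-49 + 84\right) \left(-4\right) = - 87 \cdot 35 \left(-4\right) = \left(-87\right) \left(-140\right) = 12180$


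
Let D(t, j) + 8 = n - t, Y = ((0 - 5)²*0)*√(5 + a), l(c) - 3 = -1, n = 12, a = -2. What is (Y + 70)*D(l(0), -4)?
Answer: 140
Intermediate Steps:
l(c) = 2 (l(c) = 3 - 1 = 2)
Y = 0 (Y = ((0 - 5)²*0)*√(5 - 2) = ((-5)²*0)*√3 = (25*0)*√3 = 0*√3 = 0)
D(t, j) = 4 - t (D(t, j) = -8 + (12 - t) = 4 - t)
(Y + 70)*D(l(0), -4) = (0 + 70)*(4 - 1*2) = 70*(4 - 2) = 70*2 = 140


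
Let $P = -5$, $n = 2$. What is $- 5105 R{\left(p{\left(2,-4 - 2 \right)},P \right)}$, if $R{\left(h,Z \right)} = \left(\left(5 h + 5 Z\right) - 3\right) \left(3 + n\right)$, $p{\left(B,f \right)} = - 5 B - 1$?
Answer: $2118575$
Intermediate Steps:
$p{\left(B,f \right)} = -1 - 5 B$
$R{\left(h,Z \right)} = -15 + 25 Z + 25 h$ ($R{\left(h,Z \right)} = \left(\left(5 h + 5 Z\right) - 3\right) \left(3 + 2\right) = \left(\left(5 Z + 5 h\right) - 3\right) 5 = \left(-3 + 5 Z + 5 h\right) 5 = -15 + 25 Z + 25 h$)
$- 5105 R{\left(p{\left(2,-4 - 2 \right)},P \right)} = - 5105 \left(-15 + 25 \left(-5\right) + 25 \left(-1 - 10\right)\right) = - 5105 \left(-15 - 125 + 25 \left(-1 - 10\right)\right) = - 5105 \left(-15 - 125 + 25 \left(-11\right)\right) = - 5105 \left(-15 - 125 - 275\right) = \left(-5105\right) \left(-415\right) = 2118575$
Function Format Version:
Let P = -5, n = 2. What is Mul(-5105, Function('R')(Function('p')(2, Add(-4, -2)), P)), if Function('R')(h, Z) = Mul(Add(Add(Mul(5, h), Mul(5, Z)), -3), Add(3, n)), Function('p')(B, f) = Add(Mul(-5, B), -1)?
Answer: 2118575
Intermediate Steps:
Function('p')(B, f) = Add(-1, Mul(-5, B))
Function('R')(h, Z) = Add(-15, Mul(25, Z), Mul(25, h)) (Function('R')(h, Z) = Mul(Add(Add(Mul(5, h), Mul(5, Z)), -3), Add(3, 2)) = Mul(Add(Add(Mul(5, Z), Mul(5, h)), -3), 5) = Mul(Add(-3, Mul(5, Z), Mul(5, h)), 5) = Add(-15, Mul(25, Z), Mul(25, h)))
Mul(-5105, Function('R')(Function('p')(2, Add(-4, -2)), P)) = Mul(-5105, Add(-15, Mul(25, -5), Mul(25, Add(-1, Mul(-5, 2))))) = Mul(-5105, Add(-15, -125, Mul(25, Add(-1, -10)))) = Mul(-5105, Add(-15, -125, Mul(25, -11))) = Mul(-5105, Add(-15, -125, -275)) = Mul(-5105, -415) = 2118575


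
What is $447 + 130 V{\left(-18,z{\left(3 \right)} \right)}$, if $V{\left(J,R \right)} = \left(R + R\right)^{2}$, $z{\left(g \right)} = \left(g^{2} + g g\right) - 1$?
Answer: $150727$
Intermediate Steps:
$z{\left(g \right)} = -1 + 2 g^{2}$ ($z{\left(g \right)} = \left(g^{2} + g^{2}\right) - 1 = 2 g^{2} - 1 = -1 + 2 g^{2}$)
$V{\left(J,R \right)} = 4 R^{2}$ ($V{\left(J,R \right)} = \left(2 R\right)^{2} = 4 R^{2}$)
$447 + 130 V{\left(-18,z{\left(3 \right)} \right)} = 447 + 130 \cdot 4 \left(-1 + 2 \cdot 3^{2}\right)^{2} = 447 + 130 \cdot 4 \left(-1 + 2 \cdot 9\right)^{2} = 447 + 130 \cdot 4 \left(-1 + 18\right)^{2} = 447 + 130 \cdot 4 \cdot 17^{2} = 447 + 130 \cdot 4 \cdot 289 = 447 + 130 \cdot 1156 = 447 + 150280 = 150727$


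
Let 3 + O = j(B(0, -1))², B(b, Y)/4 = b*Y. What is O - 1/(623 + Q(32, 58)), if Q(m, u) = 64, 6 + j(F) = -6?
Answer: 96866/687 ≈ 141.00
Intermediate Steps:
B(b, Y) = 4*Y*b (B(b, Y) = 4*(b*Y) = 4*(Y*b) = 4*Y*b)
j(F) = -12 (j(F) = -6 - 6 = -12)
O = 141 (O = -3 + (-12)² = -3 + 144 = 141)
O - 1/(623 + Q(32, 58)) = 141 - 1/(623 + 64) = 141 - 1/687 = 96866/687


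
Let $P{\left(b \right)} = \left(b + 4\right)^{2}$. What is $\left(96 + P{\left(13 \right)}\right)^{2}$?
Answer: $148225$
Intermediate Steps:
$P{\left(b \right)} = \left(4 + b\right)^{2}$
$\left(96 + P{\left(13 \right)}\right)^{2} = \left(96 + \left(4 + 13\right)^{2}\right)^{2} = \left(96 + 17^{2}\right)^{2} = \left(96 + 289\right)^{2} = 385^{2} = 148225$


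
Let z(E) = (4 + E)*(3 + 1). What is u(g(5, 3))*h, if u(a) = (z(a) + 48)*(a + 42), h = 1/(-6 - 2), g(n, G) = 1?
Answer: -731/2 ≈ -365.50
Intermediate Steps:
z(E) = 16 + 4*E (z(E) = (4 + E)*4 = 16 + 4*E)
h = -⅛ (h = 1/(-8) = -⅛ ≈ -0.12500)
u(a) = (42 + a)*(64 + 4*a) (u(a) = ((16 + 4*a) + 48)*(a + 42) = (64 + 4*a)*(42 + a) = (42 + a)*(64 + 4*a))
u(g(5, 3))*h = (2688 + 4*1² + 232*1)*(-⅛) = (2688 + 4*1 + 232)*(-⅛) = (2688 + 4 + 232)*(-⅛) = 2924*(-⅛) = -731/2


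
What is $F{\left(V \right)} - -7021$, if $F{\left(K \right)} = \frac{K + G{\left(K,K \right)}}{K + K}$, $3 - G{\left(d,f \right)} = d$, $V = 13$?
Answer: $\frac{182549}{26} \approx 7021.1$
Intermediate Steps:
$G{\left(d,f \right)} = 3 - d$
$F{\left(K \right)} = \frac{3}{2 K}$ ($F{\left(K \right)} = \frac{K - \left(-3 + K\right)}{K + K} = \frac{3}{2 K}$)
$F{\left(V \right)} - -7021 = \frac{3}{2 \cdot 13} - -7021 = \frac{3}{2} \cdot \frac{1}{13} + 7021 = \frac{3}{26} + 7021 = \frac{182549}{26}$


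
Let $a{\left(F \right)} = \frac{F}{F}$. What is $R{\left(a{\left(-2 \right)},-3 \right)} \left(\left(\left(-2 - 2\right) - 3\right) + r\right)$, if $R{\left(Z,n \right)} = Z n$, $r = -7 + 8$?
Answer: $18$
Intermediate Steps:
$r = 1$
$a{\left(F \right)} = 1$
$R{\left(a{\left(-2 \right)},-3 \right)} \left(\left(\left(-2 - 2\right) - 3\right) + r\right) = 1 \left(-3\right) \left(\left(\left(-2 - 2\right) - 3\right) + 1\right) = - 3 \left(\left(-4 - 3\right) + 1\right) = - 3 \left(-7 + 1\right) = \left(-3\right) \left(-6\right) = 18$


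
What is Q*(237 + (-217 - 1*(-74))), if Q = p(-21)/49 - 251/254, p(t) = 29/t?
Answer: -12485315/130683 ≈ -95.539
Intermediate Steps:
Q = -265645/261366 (Q = (29/(-21))/49 - 251/254 = (29*(-1/21))*(1/49) - 251*1/254 = -29/21*1/49 - 251/254 = -29/1029 - 251/254 = -265645/261366 ≈ -1.0164)
Q*(237 + (-217 - 1*(-74))) = -265645*(237 + (-217 - 1*(-74)))/261366 = -265645*(237 + (-217 + 74))/261366 = -265645*(237 - 143)/261366 = -265645/261366*94 = -12485315/130683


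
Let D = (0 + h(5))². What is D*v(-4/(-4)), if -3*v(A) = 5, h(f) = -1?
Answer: -5/3 ≈ -1.6667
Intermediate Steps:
D = 1 (D = (0 - 1)² = (-1)² = 1)
v(A) = -5/3 (v(A) = -⅓*5 = -5/3)
D*v(-4/(-4)) = 1*(-5/3) = -5/3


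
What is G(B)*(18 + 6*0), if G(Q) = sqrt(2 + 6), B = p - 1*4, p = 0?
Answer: 36*sqrt(2) ≈ 50.912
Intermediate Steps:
B = -4 (B = 0 - 1*4 = 0 - 4 = -4)
G(Q) = 2*sqrt(2) (G(Q) = sqrt(8) = 2*sqrt(2))
G(B)*(18 + 6*0) = (2*sqrt(2))*(18 + 6*0) = (2*sqrt(2))*(18 + 0) = (2*sqrt(2))*18 = 36*sqrt(2)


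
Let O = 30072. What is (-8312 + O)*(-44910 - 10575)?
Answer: -1207353600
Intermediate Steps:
(-8312 + O)*(-44910 - 10575) = (-8312 + 30072)*(-44910 - 10575) = 21760*(-55485) = -1207353600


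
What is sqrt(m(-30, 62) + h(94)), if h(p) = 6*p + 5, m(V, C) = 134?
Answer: sqrt(703) ≈ 26.514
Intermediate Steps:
h(p) = 5 + 6*p
sqrt(m(-30, 62) + h(94)) = sqrt(134 + (5 + 6*94)) = sqrt(134 + (5 + 564)) = sqrt(134 + 569) = sqrt(703)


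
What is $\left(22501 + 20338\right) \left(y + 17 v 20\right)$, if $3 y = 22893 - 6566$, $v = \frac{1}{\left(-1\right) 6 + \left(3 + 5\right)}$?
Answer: $\frac{721280243}{3} \approx 2.4043 \cdot 10^{8}$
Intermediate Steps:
$v = \frac{1}{2}$ ($v = \frac{1}{-6 + 8} = \frac{1}{2} \approx 0.5$)
$y = \frac{16327}{3}$ ($y = \frac{22893 - 6566}{3} = \frac{1}{3} \cdot 16327 = \frac{16327}{3} \approx 5442.3$)
$\left(22501 + 20338\right) \left(y + 17 v 20\right) = \left(22501 + 20338\right) \left(\frac{16327}{3} + 17 \cdot \frac{1}{2} \cdot 20\right) = 42839 \left(\frac{16327}{3} + \frac{17}{2} \cdot 20\right) = 42839 \left(\frac{16327}{3} + 170\right) = 42839 \cdot \frac{16837}{3} = \frac{721280243}{3}$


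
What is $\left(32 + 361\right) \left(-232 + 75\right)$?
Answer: $-61701$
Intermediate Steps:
$\left(32 + 361\right) \left(-232 + 75\right) = 393 \left(-157\right) = -61701$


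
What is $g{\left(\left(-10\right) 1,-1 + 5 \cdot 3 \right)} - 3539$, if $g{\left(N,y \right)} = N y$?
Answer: $-3679$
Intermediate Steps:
$g{\left(\left(-10\right) 1,-1 + 5 \cdot 3 \right)} - 3539 = \left(-10\right) 1 \left(-1 + 5 \cdot 3\right) - 3539 = - 10 \left(-1 + 15\right) - 3539 = \left(-10\right) 14 - 3539 = -140 - 3539 = -3679$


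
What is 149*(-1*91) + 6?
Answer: -13553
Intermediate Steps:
149*(-1*91) + 6 = 149*(-91) + 6 = -13559 + 6 = -13553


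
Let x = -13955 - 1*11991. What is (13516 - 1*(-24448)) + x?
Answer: 12018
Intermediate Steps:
x = -25946 (x = -13955 - 11991 = -25946)
(13516 - 1*(-24448)) + x = (13516 - 1*(-24448)) - 25946 = (13516 + 24448) - 25946 = 37964 - 25946 = 12018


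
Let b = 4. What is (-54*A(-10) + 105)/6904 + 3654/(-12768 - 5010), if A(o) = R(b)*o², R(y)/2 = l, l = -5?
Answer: 156108579/20456552 ≈ 7.6312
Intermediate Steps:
R(y) = -10 (R(y) = 2*(-5) = -10)
A(o) = -10*o²
(-54*A(-10) + 105)/6904 + 3654/(-12768 - 5010) = (-(-540)*(-10)² + 105)/6904 + 3654/(-12768 - 5010) = (-(-540)*100 + 105)*(1/6904) + 3654/(-17778) = (-54*(-1000) + 105)*(1/6904) + 3654*(-1/17778) = (54000 + 105)*(1/6904) - 609/2963 = 54105*(1/6904) - 609/2963 = 54105/6904 - 609/2963 = 156108579/20456552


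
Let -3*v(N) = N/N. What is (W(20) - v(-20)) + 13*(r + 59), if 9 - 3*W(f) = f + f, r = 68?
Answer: 1641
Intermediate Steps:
W(f) = 3 - 2*f/3 (W(f) = 3 - (f + f)/3 = 3 - 2*f/3)
v(N) = -⅓ (v(N) = -N/(3*N) = -⅓*1 = -⅓)
(W(20) - v(-20)) + 13*(r + 59) = ((3 - ⅔*20) - 1*(-⅓)) + 13*(68 + 59) = ((3 - 40/3) + ⅓) + 13*127 = (-31/3 + ⅓) + 1651 = -10 + 1651 = 1641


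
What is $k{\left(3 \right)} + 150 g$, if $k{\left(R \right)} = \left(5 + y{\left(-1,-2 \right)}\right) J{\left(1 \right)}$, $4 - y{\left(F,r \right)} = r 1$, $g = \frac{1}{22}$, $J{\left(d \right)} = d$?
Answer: $\frac{196}{11} \approx 17.818$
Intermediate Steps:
$g = \frac{1}{22} \approx 0.045455$
$y{\left(F,r \right)} = 4 - r$ ($y{\left(F,r \right)} = 4 - r 1 = 4 - r$)
$k{\left(R \right)} = 11$ ($k{\left(R \right)} = \left(5 + \left(4 - -2\right)\right) 1 = \left(5 + \left(4 + 2\right)\right) 1 = \left(5 + 6\right) 1 = 11 \cdot 1 = 11$)
$k{\left(3 \right)} + 150 g = 11 + 150 \cdot \frac{1}{22} = 11 + \frac{75}{11} = \frac{196}{11}$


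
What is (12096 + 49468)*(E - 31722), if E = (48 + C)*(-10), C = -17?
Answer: -1972018048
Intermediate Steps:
E = -310 (E = (48 - 17)*(-10) = 31*(-10) = -310)
(12096 + 49468)*(E - 31722) = (12096 + 49468)*(-310 - 31722) = 61564*(-32032) = -1972018048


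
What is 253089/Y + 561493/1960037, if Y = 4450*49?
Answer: 618497352943/427386067850 ≈ 1.4472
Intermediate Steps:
Y = 218050
253089/Y + 561493/1960037 = 253089/218050 + 561493/1960037 = 618497352943/427386067850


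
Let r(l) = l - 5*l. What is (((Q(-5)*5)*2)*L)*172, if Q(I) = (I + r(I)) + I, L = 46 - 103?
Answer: -980400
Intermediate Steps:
r(l) = -4*l
L = -57
Q(I) = -2*I (Q(I) = (I - 4*I) + I = -3*I + I = -2*I)
(((Q(-5)*5)*2)*L)*172 = (((-2*(-5)*5)*2)*(-57))*172 = (((10*5)*2)*(-57))*172 = ((50*2)*(-57))*172 = (100*(-57))*172 = -5700*172 = -980400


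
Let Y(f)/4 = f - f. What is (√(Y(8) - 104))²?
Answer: -104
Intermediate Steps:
Y(f) = 0 (Y(f) = 4*(f - f) = 4*0 = 0)
(√(Y(8) - 104))² = (√(0 - 104))² = (√(-104))² = (2*I*√26)² = -104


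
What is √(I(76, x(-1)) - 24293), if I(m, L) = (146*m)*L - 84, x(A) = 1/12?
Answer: 23*I*√399/3 ≈ 153.14*I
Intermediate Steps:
x(A) = 1/12
I(m, L) = -84 + 146*L*m (I(m, L) = 146*L*m - 84 = -84 + 146*L*m)
√(I(76, x(-1)) - 24293) = √((-84 + 146*(1/12)*76) - 24293) = √((-84 + 2774/3) - 24293) = √(2522/3 - 24293) = √(-70357/3) = 23*I*√399/3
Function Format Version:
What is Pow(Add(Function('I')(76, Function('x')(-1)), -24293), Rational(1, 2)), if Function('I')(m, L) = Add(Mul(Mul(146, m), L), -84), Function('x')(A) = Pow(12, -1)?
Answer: Mul(Rational(23, 3), I, Pow(399, Rational(1, 2))) ≈ Mul(153.14, I)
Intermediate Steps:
Function('x')(A) = Rational(1, 12)
Function('I')(m, L) = Add(-84, Mul(146, L, m)) (Function('I')(m, L) = Add(Mul(146, L, m), -84) = Add(-84, Mul(146, L, m)))
Pow(Add(Function('I')(76, Function('x')(-1)), -24293), Rational(1, 2)) = Pow(Add(Add(-84, Mul(146, Rational(1, 12), 76)), -24293), Rational(1, 2)) = Pow(Add(Add(-84, Rational(2774, 3)), -24293), Rational(1, 2)) = Pow(Add(Rational(2522, 3), -24293), Rational(1, 2)) = Pow(Rational(-70357, 3), Rational(1, 2)) = Mul(Rational(23, 3), I, Pow(399, Rational(1, 2)))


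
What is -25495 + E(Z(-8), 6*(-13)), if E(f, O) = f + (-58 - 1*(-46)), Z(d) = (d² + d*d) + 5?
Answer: -25374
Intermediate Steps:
Z(d) = 5 + 2*d² (Z(d) = (d² + d²) + 5 = 2*d² + 5 = 5 + 2*d²)
E(f, O) = -12 + f (E(f, O) = f + (-58 + 46) = f - 12 = -12 + f)
-25495 + E(Z(-8), 6*(-13)) = -25495 + (-12 + (5 + 2*(-8)²)) = -25495 + (-12 + (5 + 2*64)) = -25495 + (-12 + (5 + 128)) = -25495 + (-12 + 133) = -25495 + 121 = -25374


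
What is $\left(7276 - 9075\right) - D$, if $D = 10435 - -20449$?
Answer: $-32683$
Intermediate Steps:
$D = 30884$ ($D = 10435 + 20449 = 30884$)
$\left(7276 - 9075\right) - D = \left(7276 - 9075\right) - 30884 = -1799 - 30884 = -32683$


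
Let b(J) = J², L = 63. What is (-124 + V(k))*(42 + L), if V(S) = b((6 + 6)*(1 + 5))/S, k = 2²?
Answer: 123060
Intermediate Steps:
k = 4
V(S) = 5184/S (V(S) = ((6 + 6)*(1 + 5))²/S = (12*6)²/S = 72²/S = 5184/S)
(-124 + V(k))*(42 + L) = (-124 + 5184/4)*(42 + 63) = (-124 + 5184*(¼))*105 = (-124 + 1296)*105 = 1172*105 = 123060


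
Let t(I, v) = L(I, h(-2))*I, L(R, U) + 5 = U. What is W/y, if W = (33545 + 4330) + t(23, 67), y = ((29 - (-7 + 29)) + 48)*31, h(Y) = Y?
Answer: 37714/1705 ≈ 22.120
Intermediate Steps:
L(R, U) = -5 + U
t(I, v) = -7*I (t(I, v) = (-5 - 2)*I = -7*I)
y = 1705 (y = ((29 - 1*22) + 48)*31 = ((29 - 22) + 48)*31 = (7 + 48)*31 = 55*31 = 1705)
W = 37714 (W = (33545 + 4330) - 7*23 = 37875 - 161 = 37714)
W/y = 37714/1705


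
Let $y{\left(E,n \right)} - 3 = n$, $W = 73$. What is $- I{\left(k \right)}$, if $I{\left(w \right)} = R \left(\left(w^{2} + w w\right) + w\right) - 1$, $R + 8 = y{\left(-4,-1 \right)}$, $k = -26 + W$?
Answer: $26791$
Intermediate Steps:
$y{\left(E,n \right)} = 3 + n$
$k = 47$ ($k = -26 + 73 = 47$)
$R = -6$ ($R = -8 + \left(3 - 1\right) = -8 + 2 = -6$)
$I{\left(w \right)} = -1 - 12 w^{2} - 6 w$ ($I{\left(w \right)} = - 6 \left(\left(w^{2} + w w\right) + w\right) - 1 = - 6 \left(\left(w^{2} + w^{2}\right) + w\right) - 1 = - 6 \left(2 w^{2} + w\right) - 1 = - 6 \left(w + 2 w^{2}\right) - 1 = \left(- 12 w^{2} - 6 w\right) - 1 = -1 - 12 w^{2} - 6 w$)
$- I{\left(k \right)} = - (-1 - 12 \cdot 47^{2} - 282) = - (-1 - 26508 - 282) = \left(-1\right) \left(-26791\right) = 26791$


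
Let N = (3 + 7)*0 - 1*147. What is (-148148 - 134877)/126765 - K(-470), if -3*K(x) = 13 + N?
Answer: -1189039/25353 ≈ -46.899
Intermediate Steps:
N = -147 (N = 10*0 - 147 = 0 - 147 = -147)
K(x) = 134/3 (K(x) = -(13 - 147)/3 = -⅓*(-134) = 134/3)
(-148148 - 134877)/126765 - K(-470) = (-148148 - 134877)/126765 - 1*134/3 = -283025*1/126765 - 134/3 = -56605/25353 - 134/3 = -1189039/25353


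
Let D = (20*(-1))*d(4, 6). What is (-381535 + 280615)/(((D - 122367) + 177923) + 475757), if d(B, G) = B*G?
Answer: -100920/530833 ≈ -0.19012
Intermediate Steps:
D = -480 (D = (20*(-1))*(4*6) = -20*24 = -480)
(-381535 + 280615)/(((D - 122367) + 177923) + 475757) = (-381535 + 280615)/(((-480 - 122367) + 177923) + 475757) = -100920/((-122847 + 177923) + 475757) = -100920/(55076 + 475757) = -100920/530833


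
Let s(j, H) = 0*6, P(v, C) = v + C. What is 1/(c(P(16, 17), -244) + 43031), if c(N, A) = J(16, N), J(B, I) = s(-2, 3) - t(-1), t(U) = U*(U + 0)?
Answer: 1/43030 ≈ 2.3240e-5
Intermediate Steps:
P(v, C) = C + v
t(U) = U² (t(U) = U*U = U²)
s(j, H) = 0
J(B, I) = -1 (J(B, I) = 0 - 1*(-1)² = 0 - 1*1 = 0 - 1 = -1)
c(N, A) = -1
1/(c(P(16, 17), -244) + 43031) = 1/(-1 + 43031) = 1/43030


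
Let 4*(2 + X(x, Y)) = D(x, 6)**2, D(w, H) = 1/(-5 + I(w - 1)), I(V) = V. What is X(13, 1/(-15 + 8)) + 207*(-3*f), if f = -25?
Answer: 3042509/196 ≈ 15523.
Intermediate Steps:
D(w, H) = 1/(-6 + w) (D(w, H) = 1/(-5 + (w - 1)) = 1/(-5 + (-1 + w)) = 1/(-6 + w))
X(x, Y) = -2 + 1/(4*(-6 + x)**2) (X(x, Y) = -2 + (1/(-6 + x))**2/4 = -2 + 1/(4*(-6 + x)**2))
X(13, 1/(-15 + 8)) + 207*(-3*f) = (-2 + 1/(4*(-6 + 13)**2)) + 207*(-3*(-25)) = (-2 + (1/4)/7**2) + 207*75 = (-2 + (1/4)*(1/49)) + 15525 = (-2 + 1/196) + 15525 = -391/196 + 15525 = 3042509/196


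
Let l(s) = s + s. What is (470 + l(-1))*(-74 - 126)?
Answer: -93600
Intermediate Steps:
l(s) = 2*s
(470 + l(-1))*(-74 - 126) = (470 + 2*(-1))*(-74 - 126) = (470 - 2)*(-200) = 468*(-200) = -93600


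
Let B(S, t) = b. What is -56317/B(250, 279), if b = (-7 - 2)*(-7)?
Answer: -56317/63 ≈ -893.92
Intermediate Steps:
b = 63 (b = -9*(-7) = 63)
B(S, t) = 63
-56317/B(250, 279) = -56317/63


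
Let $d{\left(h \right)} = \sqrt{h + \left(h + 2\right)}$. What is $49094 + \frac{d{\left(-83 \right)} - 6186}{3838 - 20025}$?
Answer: $\frac{794690764}{16187} - \frac{2 i \sqrt{41}}{16187} \approx 49094.0 - 0.00079114 i$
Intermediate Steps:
$d{\left(h \right)} = \sqrt{2 + 2 h}$ ($d{\left(h \right)} = \sqrt{h + \left(2 + h\right)} = \sqrt{2 + 2 h}$)
$49094 + \frac{d{\left(-83 \right)} - 6186}{3838 - 20025} = 49094 + \frac{\sqrt{2 + 2 \left(-83\right)} - 6186}{3838 - 20025} = 49094 + \frac{\sqrt{2 - 166} - 6186}{-16187} = 49094 + \left(\sqrt{-164} - 6186\right) \left(- \frac{1}{16187}\right) = 49094 + \left(2 i \sqrt{41} - 6186\right) \left(- \frac{1}{16187}\right) = 49094 + \left(-6186 + 2 i \sqrt{41}\right) \left(- \frac{1}{16187}\right) = 49094 + \left(\frac{6186}{16187} - \frac{2 i \sqrt{41}}{16187}\right) = \frac{794690764}{16187} - \frac{2 i \sqrt{41}}{16187}$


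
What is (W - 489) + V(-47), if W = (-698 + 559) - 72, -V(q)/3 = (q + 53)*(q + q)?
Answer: 992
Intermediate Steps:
V(q) = -6*q*(53 + q) (V(q) = -3*(q + 53)*(q + q) = -3*(53 + q)*2*q = -6*q*(53 + q))
W = -211 (W = -139 - 72 = -211)
(W - 489) + V(-47) = (-211 - 489) - 6*(-47)*(53 - 47) = -700 - 6*(-47)*6 = -700 + 1692 = 992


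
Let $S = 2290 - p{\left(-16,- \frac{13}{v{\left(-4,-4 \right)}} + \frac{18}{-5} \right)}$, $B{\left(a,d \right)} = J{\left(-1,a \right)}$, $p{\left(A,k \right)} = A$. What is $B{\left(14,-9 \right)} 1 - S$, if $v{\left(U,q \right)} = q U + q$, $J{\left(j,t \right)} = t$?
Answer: $-2292$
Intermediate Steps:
$v{\left(U,q \right)} = q + U q$ ($v{\left(U,q \right)} = U q + q = q + U q$)
$B{\left(a,d \right)} = a$
$S = 2306$ ($S = 2290 - -16 = 2290 + 16 = 2306$)
$B{\left(14,-9 \right)} 1 - S = 14 \cdot 1 - 2306 = 14 - 2306 = -2292$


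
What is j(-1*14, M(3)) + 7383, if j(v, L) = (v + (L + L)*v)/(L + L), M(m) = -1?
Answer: 7376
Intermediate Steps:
j(v, L) = (v + 2*L*v)/(2*L) (j(v, L) = (v + (2*L)*v)/((2*L)) = (v + 2*L*v)*(1/(2*L)) = (v + 2*L*v)/(2*L))
j(-1*14, M(3)) + 7383 = (-1*14 + (½)*(-1*14)/(-1)) + 7383 = (-14 + (½)*(-14)*(-1)) + 7383 = (-14 + 7) + 7383 = -7 + 7383 = 7376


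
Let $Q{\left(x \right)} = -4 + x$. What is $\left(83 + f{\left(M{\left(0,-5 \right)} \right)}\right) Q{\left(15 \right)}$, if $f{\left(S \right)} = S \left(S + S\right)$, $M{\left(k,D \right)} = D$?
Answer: $1463$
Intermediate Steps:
$f{\left(S \right)} = 2 S^{2}$ ($f{\left(S \right)} = S 2 S = 2 S^{2}$)
$\left(83 + f{\left(M{\left(0,-5 \right)} \right)}\right) Q{\left(15 \right)} = \left(83 + 2 \left(-5\right)^{2}\right) \left(-4 + 15\right) = \left(83 + 2 \cdot 25\right) 11 = \left(83 + 50\right) 11 = 133 \cdot 11 = 1463$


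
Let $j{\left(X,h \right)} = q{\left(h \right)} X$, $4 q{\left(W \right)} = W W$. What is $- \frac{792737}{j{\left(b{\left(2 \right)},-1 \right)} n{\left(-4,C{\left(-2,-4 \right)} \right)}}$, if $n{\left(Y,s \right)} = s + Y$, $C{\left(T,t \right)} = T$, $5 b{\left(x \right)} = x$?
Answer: $\frac{3963685}{3} \approx 1.3212 \cdot 10^{6}$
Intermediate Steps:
$b{\left(x \right)} = \frac{x}{5}$
$q{\left(W \right)} = \frac{W^{2}}{4}$ ($q{\left(W \right)} = \frac{W W}{4} = \frac{W^{2}}{4}$)
$j{\left(X,h \right)} = \frac{X h^{2}}{4}$ ($j{\left(X,h \right)} = \frac{h^{2}}{4} X = \frac{X h^{2}}{4}$)
$n{\left(Y,s \right)} = Y + s$
$- \frac{792737}{j{\left(b{\left(2 \right)},-1 \right)} n{\left(-4,C{\left(-2,-4 \right)} \right)}} = - \frac{792737}{\frac{\frac{1}{5} \cdot 2 \left(-1\right)^{2}}{4} \left(-4 - 2\right)} = - \frac{792737}{\frac{1}{4} \cdot \frac{2}{5} \cdot 1 \left(-6\right)} = - \frac{792737}{\frac{1}{10} \left(-6\right)} = - \frac{792737}{- \frac{3}{5}} = \left(-792737\right) \left(- \frac{5}{3}\right) = \frac{3963685}{3}$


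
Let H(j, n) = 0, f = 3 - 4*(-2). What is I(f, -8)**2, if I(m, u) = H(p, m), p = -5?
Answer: 0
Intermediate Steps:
f = 11 (f = 3 + 8 = 11)
I(m, u) = 0
I(f, -8)**2 = 0**2 = 0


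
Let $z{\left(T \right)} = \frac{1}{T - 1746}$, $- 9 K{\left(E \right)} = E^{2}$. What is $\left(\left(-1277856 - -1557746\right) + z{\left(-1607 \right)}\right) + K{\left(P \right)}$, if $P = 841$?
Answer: $\frac{6074727328}{30177} \approx 2.013 \cdot 10^{5}$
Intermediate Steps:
$K{\left(E \right)} = - \frac{E^{2}}{9}$
$z{\left(T \right)} = \frac{1}{-1746 + T}$
$\left(\left(-1277856 - -1557746\right) + z{\left(-1607 \right)}\right) + K{\left(P \right)} = \left(\left(-1277856 - -1557746\right) + \frac{1}{-1746 - 1607}\right) - \frac{841^{2}}{9} = \left(\left(-1277856 + 1557746\right) + \frac{1}{-3353}\right) - \frac{707281}{9} = \left(279890 - \frac{1}{3353}\right) - \frac{707281}{9} = \frac{938471169}{3353} - \frac{707281}{9} = \frac{6074727328}{30177}$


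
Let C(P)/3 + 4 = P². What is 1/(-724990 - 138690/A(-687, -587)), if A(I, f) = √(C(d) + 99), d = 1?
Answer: -72499/52539677881 + 4623*√10/525396778810 ≈ -1.3521e-6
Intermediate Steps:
C(P) = -12 + 3*P²
A(I, f) = 3*√10 (A(I, f) = √((-12 + 3*1²) + 99) = √((-12 + 3*1) + 99) = √((-12 + 3) + 99) = √(-9 + 99) = √90 = 3*√10)
1/(-724990 - 138690/A(-687, -587)) = 1/(-724990 - 138690*√10/30) = 1/(-724990 - 4623*√10)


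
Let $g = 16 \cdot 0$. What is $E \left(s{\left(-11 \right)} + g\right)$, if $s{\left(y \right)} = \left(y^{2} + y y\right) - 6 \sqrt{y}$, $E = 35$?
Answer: $8470 - 210 i \sqrt{11} \approx 8470.0 - 696.49 i$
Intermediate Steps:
$g = 0$
$s{\left(y \right)} = - 6 \sqrt{y} + 2 y^{2}$ ($s{\left(y \right)} = \left(y^{2} + y^{2}\right) - 6 \sqrt{y} = 2 y^{2} - 6 \sqrt{y} = - 6 \sqrt{y} + 2 y^{2}$)
$E \left(s{\left(-11 \right)} + g\right) = 35 \left(\left(- 6 \sqrt{-11} + 2 \left(-11\right)^{2}\right) + 0\right) = 35 \left(\left(- 6 i \sqrt{11} + 2 \cdot 121\right) + 0\right) = 35 \left(\left(- 6 i \sqrt{11} + 242\right) + 0\right) = 35 \left(\left(242 - 6 i \sqrt{11}\right) + 0\right) = 35 \left(242 - 6 i \sqrt{11}\right) = 8470 - 210 i \sqrt{11}$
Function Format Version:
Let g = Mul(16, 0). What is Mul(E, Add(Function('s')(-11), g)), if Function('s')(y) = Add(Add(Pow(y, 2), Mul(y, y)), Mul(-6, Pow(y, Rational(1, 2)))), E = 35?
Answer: Add(8470, Mul(-210, I, Pow(11, Rational(1, 2)))) ≈ Add(8470.0, Mul(-696.49, I))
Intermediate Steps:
g = 0
Function('s')(y) = Add(Mul(-6, Pow(y, Rational(1, 2))), Mul(2, Pow(y, 2))) (Function('s')(y) = Add(Add(Pow(y, 2), Pow(y, 2)), Mul(-6, Pow(y, Rational(1, 2)))) = Add(Mul(2, Pow(y, 2)), Mul(-6, Pow(y, Rational(1, 2)))) = Add(Mul(-6, Pow(y, Rational(1, 2))), Mul(2, Pow(y, 2))))
Mul(E, Add(Function('s')(-11), g)) = Mul(35, Add(Add(Mul(-6, Pow(-11, Rational(1, 2))), Mul(2, Pow(-11, 2))), 0)) = Mul(35, Add(Add(Mul(-6, Mul(I, Pow(11, Rational(1, 2)))), Mul(2, 121)), 0)) = Mul(35, Add(Add(Mul(-6, I, Pow(11, Rational(1, 2))), 242), 0)) = Mul(35, Add(Add(242, Mul(-6, I, Pow(11, Rational(1, 2)))), 0)) = Mul(35, Add(242, Mul(-6, I, Pow(11, Rational(1, 2))))) = Add(8470, Mul(-210, I, Pow(11, Rational(1, 2))))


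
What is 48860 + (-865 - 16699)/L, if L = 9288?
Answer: 113448529/2322 ≈ 48858.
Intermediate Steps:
48860 + (-865 - 16699)/L = 48860 + (-865 - 16699)/9288 = 48860 - 17564*1/9288 = 48860 - 4391/2322 = 113448529/2322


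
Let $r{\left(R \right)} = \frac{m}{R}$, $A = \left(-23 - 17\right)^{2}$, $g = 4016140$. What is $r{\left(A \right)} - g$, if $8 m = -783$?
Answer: $- \frac{51406592783}{12800} \approx -4.0161 \cdot 10^{6}$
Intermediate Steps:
$m = - \frac{783}{8}$ ($m = \frac{1}{8} \left(-783\right) = - \frac{783}{8} \approx -97.875$)
$A = 1600$ ($A = \left(-40\right)^{2} = 1600$)
$r{\left(R \right)} = - \frac{783}{8 R}$
$r{\left(A \right)} - g = - \frac{783}{8 \cdot 1600} - 4016140 = \left(- \frac{783}{8}\right) \frac{1}{1600} - 4016140 = - \frac{783}{12800} - 4016140 = - \frac{51406592783}{12800}$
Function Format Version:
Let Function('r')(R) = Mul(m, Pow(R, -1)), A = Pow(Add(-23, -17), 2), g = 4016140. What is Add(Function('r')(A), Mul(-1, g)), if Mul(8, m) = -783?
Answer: Rational(-51406592783, 12800) ≈ -4.0161e+6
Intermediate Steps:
m = Rational(-783, 8) (m = Mul(Rational(1, 8), -783) = Rational(-783, 8) ≈ -97.875)
A = 1600 (A = Pow(-40, 2) = 1600)
Function('r')(R) = Mul(Rational(-783, 8), Pow(R, -1))
Add(Function('r')(A), Mul(-1, g)) = Add(Mul(Rational(-783, 8), Pow(1600, -1)), Mul(-1, 4016140)) = Add(Mul(Rational(-783, 8), Rational(1, 1600)), -4016140) = Add(Rational(-783, 12800), -4016140) = Rational(-51406592783, 12800)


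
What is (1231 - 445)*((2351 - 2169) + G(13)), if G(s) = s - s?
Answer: 143052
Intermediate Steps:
G(s) = 0
(1231 - 445)*((2351 - 2169) + G(13)) = (1231 - 445)*((2351 - 2169) + 0) = 786*(182 + 0) = 786*182 = 143052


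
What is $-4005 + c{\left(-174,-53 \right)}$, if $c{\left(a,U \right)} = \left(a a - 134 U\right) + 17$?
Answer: $33390$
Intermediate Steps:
$c{\left(a,U \right)} = 17 + a^{2} - 134 U$ ($c{\left(a,U \right)} = \left(a^{2} - 134 U\right) + 17 = 17 + a^{2} - 134 U$)
$-4005 + c{\left(-174,-53 \right)} = -4005 + \left(17 + \left(-174\right)^{2} - -7102\right) = -4005 + \left(17 + 30276 + 7102\right) = -4005 + 37395 = 33390$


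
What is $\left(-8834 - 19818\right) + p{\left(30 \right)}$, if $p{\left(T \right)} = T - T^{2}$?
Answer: $-29522$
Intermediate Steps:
$\left(-8834 - 19818\right) + p{\left(30 \right)} = \left(-8834 - 19818\right) + 30 \left(1 - 30\right) = -28652 + 30 \left(1 - 30\right) = -28652 + 30 \left(-29\right) = -28652 - 870 = -29522$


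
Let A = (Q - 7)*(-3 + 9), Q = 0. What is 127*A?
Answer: -5334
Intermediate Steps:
A = -42 (A = (0 - 7)*(-3 + 9) = -7*6 = -42)
127*A = 127*(-42) = -5334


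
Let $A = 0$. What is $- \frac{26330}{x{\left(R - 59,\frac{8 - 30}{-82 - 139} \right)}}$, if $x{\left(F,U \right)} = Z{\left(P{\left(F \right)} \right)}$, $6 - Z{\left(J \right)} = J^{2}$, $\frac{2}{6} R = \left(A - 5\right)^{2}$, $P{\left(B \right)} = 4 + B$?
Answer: $\frac{13165}{197} \approx 66.827$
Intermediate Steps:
$R = 75$ ($R = 3 \left(0 - 5\right)^{2} = 3 \left(-5\right)^{2} = 3 \cdot 25 = 75$)
$Z{\left(J \right)} = 6 - J^{2}$
$x{\left(F,U \right)} = 6 - \left(4 + F\right)^{2}$
$- \frac{26330}{x{\left(R - 59,\frac{8 - 30}{-82 - 139} \right)}} = - \frac{26330}{6 - \left(4 + \left(75 - 59\right)\right)^{2}} = - \frac{26330}{6 - \left(4 + 16\right)^{2}} = - \frac{26330}{6 - 20^{2}} = - \frac{26330}{6 - 400} = - \frac{26330}{-394} = \left(-26330\right) \left(- \frac{1}{394}\right) = \frac{13165}{197}$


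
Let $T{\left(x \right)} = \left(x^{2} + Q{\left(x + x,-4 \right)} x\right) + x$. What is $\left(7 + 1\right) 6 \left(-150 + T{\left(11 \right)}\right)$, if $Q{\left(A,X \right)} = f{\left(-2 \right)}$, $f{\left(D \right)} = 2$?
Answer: $192$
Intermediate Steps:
$Q{\left(A,X \right)} = 2$
$T{\left(x \right)} = x^{2} + 3 x$ ($T{\left(x \right)} = \left(x^{2} + 2 x\right) + x = x^{2} + 3 x$)
$\left(7 + 1\right) 6 \left(-150 + T{\left(11 \right)}\right) = \left(7 + 1\right) 6 \left(-150 + 11 \left(3 + 11\right)\right) = 8 \cdot 6 \left(-150 + 11 \cdot 14\right) = 48 \left(-150 + 154\right) = 48 \cdot 4 = 192$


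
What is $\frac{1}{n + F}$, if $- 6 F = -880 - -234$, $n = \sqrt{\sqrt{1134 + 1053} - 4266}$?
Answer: $\frac{1}{\frac{323}{3} + 3 i \sqrt{474 - 3 \sqrt{3}}} \approx 0.0068095 - 0.0041082 i$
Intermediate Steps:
$n = \sqrt{-4266 + 27 \sqrt{3}}$ ($n = \sqrt{\sqrt{2187} - 4266} = \sqrt{27 \sqrt{3} - 4266} = \sqrt{-4266 + 27 \sqrt{3}} \approx 64.956 i$)
$F = \frac{323}{3}$ ($F = - \frac{-880 - -234}{6} = - \frac{-880 + 234}{6} = \left(- \frac{1}{6}\right) \left(-646\right) = \frac{323}{3} \approx 107.67$)
$\frac{1}{n + F} = \frac{1}{3 \sqrt{-474 + 3 \sqrt{3}} + \frac{323}{3}} = \frac{1}{\frac{323}{3} + 3 \sqrt{-474 + 3 \sqrt{3}}}$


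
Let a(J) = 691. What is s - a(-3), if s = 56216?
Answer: 55525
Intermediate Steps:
s - a(-3) = 56216 - 1*691 = 56216 - 691 = 55525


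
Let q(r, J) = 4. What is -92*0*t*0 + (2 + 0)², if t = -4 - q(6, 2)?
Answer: 4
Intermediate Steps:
t = -8 (t = -4 - 1*4 = -4 - 4 = -8)
-92*0*t*0 + (2 + 0)² = -92*0*(-8)*0 + (2 + 0)² = -0*0 + 2² = -92*0 + 4 = 0 + 4 = 4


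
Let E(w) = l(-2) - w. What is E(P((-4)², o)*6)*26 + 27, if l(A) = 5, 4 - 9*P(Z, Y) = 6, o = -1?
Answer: 575/3 ≈ 191.67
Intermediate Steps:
P(Z, Y) = -2/9 (P(Z, Y) = 4/9 - ⅑*6 = 4/9 - ⅔ = -2/9)
E(w) = 5 - w
E(P((-4)², o)*6)*26 + 27 = (5 - (-2)*6/9)*26 + 27 = (5 - 1*(-4/3))*26 + 27 = (5 + 4/3)*26 + 27 = (19/3)*26 + 27 = 494/3 + 27 = 575/3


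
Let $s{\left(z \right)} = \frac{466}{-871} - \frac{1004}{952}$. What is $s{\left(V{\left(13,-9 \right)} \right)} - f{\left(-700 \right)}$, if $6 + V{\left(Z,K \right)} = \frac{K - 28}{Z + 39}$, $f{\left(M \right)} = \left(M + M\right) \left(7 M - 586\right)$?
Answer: $- \frac{1592131888729}{207298} \approx -7.6804 \cdot 10^{6}$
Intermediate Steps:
$f{\left(M \right)} = 2 M \left(-586 + 7 M\right)$
$V{\left(Z,K \right)} = -6 + \frac{-28 + K}{39 + Z}$ ($V{\left(Z,K \right)} = -6 + \frac{K - 28}{Z + 39} = -6 + \frac{-28 + K}{39 + Z}$)
$s{\left(z \right)} = - \frac{329529}{207298}$ ($s{\left(z \right)} = 466 \left(- \frac{1}{871}\right) - \frac{251}{238} = - \frac{466}{871} - \frac{251}{238} = - \frac{329529}{207298}$)
$s{\left(V{\left(13,-9 \right)} \right)} - f{\left(-700 \right)} = - \frac{329529}{207298} - 2 \left(-700\right) \left(-586 + 7 \left(-700\right)\right) = - \frac{329529}{207298} - 2 \left(-700\right) \left(-586 - 4900\right) = - \frac{329529}{207298} - 2 \left(-700\right) \left(-5486\right) = - \frac{329529}{207298} - 7680400 = - \frac{1592131888729}{207298}$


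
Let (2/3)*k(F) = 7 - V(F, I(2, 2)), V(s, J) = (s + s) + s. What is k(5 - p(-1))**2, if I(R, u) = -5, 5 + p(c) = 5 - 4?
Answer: 900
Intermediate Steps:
p(c) = -4 (p(c) = -5 + (5 - 4) = -5 + 1 = -4)
V(s, J) = 3*s (V(s, J) = 2*s + s = 3*s)
k(F) = 21/2 - 9*F/2 (k(F) = 3*(7 - 3*F)/2 = 21/2 - 9*F/2)
k(5 - p(-1))**2 = (21/2 - 9*(5 - 1*(-4))/2)**2 = (21/2 - 9*(5 + 4)/2)**2 = (21/2 - 9/2*9)**2 = (21/2 - 81/2)**2 = (-30)**2 = 900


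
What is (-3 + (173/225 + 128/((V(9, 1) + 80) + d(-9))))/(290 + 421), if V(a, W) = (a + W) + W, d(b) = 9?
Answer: -214/159975 ≈ -0.0013377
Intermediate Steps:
V(a, W) = a + 2*W (V(a, W) = (W + a) + W = a + 2*W)
(-3 + (173/225 + 128/((V(9, 1) + 80) + d(-9))))/(290 + 421) = (-3 + (173/225 + 128/(((9 + 2*1) + 80) + 9)))/(290 + 421) = (-3 + (173*(1/225) + 128/(((9 + 2) + 80) + 9)))/711 = (-3 + (173/225 + 128/((11 + 80) + 9)))/711 = (-3 + (173/225 + 128/(91 + 9)))/711 = (-3 + (173/225 + 128/100))/711 = (-3 + (173/225 + 128*(1/100)))/711 = (-3 + (173/225 + 32/25))/711 = (-3 + 461/225)/711 = (1/711)*(-214/225) = -214/159975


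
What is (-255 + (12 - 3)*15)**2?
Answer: 14400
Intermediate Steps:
(-255 + (12 - 3)*15)**2 = (-255 + 9*15)**2 = (-255 + 135)**2 = (-120)**2 = 14400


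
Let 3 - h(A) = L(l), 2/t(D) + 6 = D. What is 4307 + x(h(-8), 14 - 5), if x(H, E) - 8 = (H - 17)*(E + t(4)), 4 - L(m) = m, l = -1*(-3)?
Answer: 4195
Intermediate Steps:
t(D) = 2/(-6 + D)
l = 3
L(m) = 4 - m
h(A) = 2 (h(A) = 3 - (4 - 1*3) = 3 - (4 - 3) = 3 - 1*1 = 3 - 1 = 2)
x(H, E) = 8 + (-1 + E)*(-17 + H) (x(H, E) = 8 + (H - 17)*(E + 2/(-6 + 4)) = 8 + (-17 + H)*(E + 2/(-2)) = 8 + (-17 + H)*(E + 2*(-½)) = 8 + (-17 + H)*(E - 1) = 8 + (-17 + H)*(-1 + E) = 8 + (-1 + E)*(-17 + H))
4307 + x(h(-8), 14 - 5) = 4307 + (25 - 1*2 - 17*(14 - 5) + (14 - 5)*2) = 4307 + (25 - 2 - 17*9 + 9*2) = 4307 + (25 - 2 - 153 + 18) = 4307 - 112 = 4195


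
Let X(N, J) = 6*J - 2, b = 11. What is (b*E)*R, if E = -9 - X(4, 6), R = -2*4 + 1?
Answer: 3311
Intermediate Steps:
R = -7 (R = -8 + 1 = -7)
X(N, J) = -2 + 6*J
E = -43 (E = -9 - (-2 + 6*6) = -9 - (-2 + 36) = -9 - 1*34 = -9 - 34 = -43)
(b*E)*R = (11*(-43))*(-7) = -473*(-7) = 3311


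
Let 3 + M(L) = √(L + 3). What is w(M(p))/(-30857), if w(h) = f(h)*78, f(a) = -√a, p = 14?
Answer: 78*√(-3 + √17)/30857 ≈ 0.0026789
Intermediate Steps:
M(L) = -3 + √(3 + L) (M(L) = -3 + √(L + 3) = -3 + √(3 + L))
w(h) = -78*√h (w(h) = -√h*78 = -78*√h)
w(M(p))/(-30857) = -78*√(-3 + √(3 + 14))/(-30857) = -78*√(-3 + √17)*(-1/30857) = 78*√(-3 + √17)/30857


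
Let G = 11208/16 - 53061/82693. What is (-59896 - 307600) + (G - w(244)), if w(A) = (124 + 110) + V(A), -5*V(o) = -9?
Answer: -303509723519/826930 ≈ -3.6703e+5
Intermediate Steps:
V(o) = 9/5 (V(o) = -⅕*(-9) = 9/5)
w(A) = 1179/5 (w(A) = (124 + 110) + 9/5 = 234 + 9/5 = 1179/5)
G = 115746771/165386 (G = 11208*(1/16) - 53061*1/82693 = 1401/2 - 53061/82693 = 115746771/165386 ≈ 699.86)
(-59896 - 307600) + (G - w(244)) = (-59896 - 307600) + (115746771/165386 - 1*1179/5) = -367496 + (115746771/165386 - 1179/5) = -367496 + 383743761/826930 = -303509723519/826930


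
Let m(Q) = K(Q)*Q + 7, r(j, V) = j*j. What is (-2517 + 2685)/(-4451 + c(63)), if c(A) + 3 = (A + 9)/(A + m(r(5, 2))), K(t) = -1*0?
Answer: -2940/77927 ≈ -0.037728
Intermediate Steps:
K(t) = 0
r(j, V) = j**2
m(Q) = 7 (m(Q) = 0*Q + 7 = 0 + 7 = 7)
c(A) = -3 + (9 + A)/(7 + A) (c(A) = -3 + (A + 9)/(A + 7) = -3 + (9 + A)/(7 + A))
(-2517 + 2685)/(-4451 + c(63)) = (-2517 + 2685)/(-4451 + 2*(-6 - 1*63)/(7 + 63)) = 168/(-4451 + 2*(-6 - 63)/70) = 168/(-4451 + 2*(1/70)*(-69)) = 168/(-4451 - 69/35) = 168/(-155854/35) = 168*(-35/155854) = -2940/77927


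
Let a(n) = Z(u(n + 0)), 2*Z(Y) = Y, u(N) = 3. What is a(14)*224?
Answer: 336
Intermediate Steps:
Z(Y) = Y/2
a(n) = 3/2 (a(n) = (½)*3 = 3/2)
a(14)*224 = (3/2)*224 = 336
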